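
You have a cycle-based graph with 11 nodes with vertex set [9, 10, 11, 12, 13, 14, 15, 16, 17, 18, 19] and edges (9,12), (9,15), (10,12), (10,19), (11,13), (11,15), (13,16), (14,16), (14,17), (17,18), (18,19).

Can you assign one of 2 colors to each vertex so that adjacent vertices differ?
Odd cycle [15, 11, 13, 16, 14, 17, 18, 19, 10, 12, 9] needs 3 colors (χ ≥ 3).
Hence χ(G) ≥ 3 > 2, so no proper 2-coloring exists.

No, G is not 2-colorable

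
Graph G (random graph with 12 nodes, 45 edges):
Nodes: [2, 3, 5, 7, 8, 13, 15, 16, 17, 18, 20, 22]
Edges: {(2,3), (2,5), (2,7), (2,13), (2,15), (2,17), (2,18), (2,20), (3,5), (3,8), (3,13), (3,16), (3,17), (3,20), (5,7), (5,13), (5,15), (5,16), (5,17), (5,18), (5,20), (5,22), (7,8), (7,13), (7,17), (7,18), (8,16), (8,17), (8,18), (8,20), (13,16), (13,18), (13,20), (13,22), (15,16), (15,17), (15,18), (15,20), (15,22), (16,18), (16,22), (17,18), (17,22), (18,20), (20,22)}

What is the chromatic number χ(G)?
Clique number ω(G) = 5 (lower bound: χ ≥ ω).
Odd cycle [20, 15, 17, 7, 13] needs 3 colors (χ ≥ 3).
Vertex 18 is adjacent to every vertex of [7, 13, 15, 17, 20], which already need 3 colors among themselves, so 18 needs a new color (χ ≥ 4).
Vertex 2 is adjacent to every vertex of [7, 13, 15, 17, 18, 20], which already need 4 colors among themselves, so 2 needs a new color (χ ≥ 5).
Vertex 5 is adjacent to every vertex of [2, 7, 13, 15, 17, 18, 20], which already need 5 colors among themselves, so 5 needs a new color (χ ≥ 6).
The coloring below uses 6 colors, so χ(G) = 6.
A valid 6-coloring: color 1: [5, 8]; color 2: [3, 18, 22]; color 3: [16, 17, 20]; color 4: [13, 15]; color 5: [2]; color 6: [7].

χ(G) = 6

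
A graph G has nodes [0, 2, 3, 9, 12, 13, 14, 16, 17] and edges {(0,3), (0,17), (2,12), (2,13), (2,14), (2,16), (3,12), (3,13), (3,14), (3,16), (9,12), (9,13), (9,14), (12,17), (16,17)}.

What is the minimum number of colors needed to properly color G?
χ(G) = 2

Clique number ω(G) = 2 (lower bound: χ ≥ ω).
The graph is bipartite (no odd cycle), so 2 colors suffice: χ(G) = 2.
A valid 2-coloring: color 1: [2, 3, 9, 17]; color 2: [0, 12, 13, 14, 16].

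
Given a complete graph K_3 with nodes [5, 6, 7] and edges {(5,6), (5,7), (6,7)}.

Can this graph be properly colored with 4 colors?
A valid 4-coloring: color 1: [7]; color 2: [5]; color 3: [6].
(χ(G) = 3 ≤ 4.)

Yes, G is 4-colorable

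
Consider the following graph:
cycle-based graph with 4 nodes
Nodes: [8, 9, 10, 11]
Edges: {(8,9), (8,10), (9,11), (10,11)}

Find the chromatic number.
χ(G) = 2

Clique number ω(G) = 2 (lower bound: χ ≥ ω).
The graph is bipartite (no odd cycle), so 2 colors suffice: χ(G) = 2.
A valid 2-coloring: color 1: [8, 11]; color 2: [9, 10].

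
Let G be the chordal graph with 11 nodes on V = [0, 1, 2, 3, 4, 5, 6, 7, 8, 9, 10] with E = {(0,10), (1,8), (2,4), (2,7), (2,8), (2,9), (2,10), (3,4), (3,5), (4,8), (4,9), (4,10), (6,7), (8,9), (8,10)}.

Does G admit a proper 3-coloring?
No, G is not 3-colorable

The clique on vertices [2, 4, 8, 9] has size 4 > 3, so it alone needs 4 colors.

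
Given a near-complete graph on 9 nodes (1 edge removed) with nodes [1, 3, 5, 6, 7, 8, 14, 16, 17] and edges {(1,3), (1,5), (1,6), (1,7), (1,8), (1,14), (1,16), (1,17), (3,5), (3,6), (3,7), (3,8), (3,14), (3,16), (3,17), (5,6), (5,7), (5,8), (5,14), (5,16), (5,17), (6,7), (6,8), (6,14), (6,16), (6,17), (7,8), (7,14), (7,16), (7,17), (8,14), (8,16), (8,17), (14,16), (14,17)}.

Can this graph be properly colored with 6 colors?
The clique on vertices [1, 3, 5, 6, 7, 8, 14, 16] has size 8 > 6, so it alone needs 8 colors.

No, G is not 6-colorable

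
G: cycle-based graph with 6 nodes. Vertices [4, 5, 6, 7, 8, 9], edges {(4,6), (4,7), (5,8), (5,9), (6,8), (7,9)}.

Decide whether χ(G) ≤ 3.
Yes, G is 3-colorable

A valid 3-coloring: color 1: [5, 6, 7]; color 2: [4, 8, 9].
(χ(G) = 2 ≤ 3.)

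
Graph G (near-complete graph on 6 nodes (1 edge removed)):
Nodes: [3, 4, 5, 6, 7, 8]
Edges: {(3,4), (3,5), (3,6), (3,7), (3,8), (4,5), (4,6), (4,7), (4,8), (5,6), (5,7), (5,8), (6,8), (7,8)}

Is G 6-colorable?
A valid 6-coloring: color 1: [3]; color 2: [5]; color 3: [8]; color 4: [4]; color 5: [6, 7].
(χ(G) = 5 ≤ 6.)

Yes, G is 6-colorable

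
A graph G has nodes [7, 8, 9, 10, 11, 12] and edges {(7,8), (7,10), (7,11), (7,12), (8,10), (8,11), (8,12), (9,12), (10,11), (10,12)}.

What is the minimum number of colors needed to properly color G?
χ(G) = 4

Clique number ω(G) = 4 (lower bound: χ ≥ ω).
The clique on [7, 8, 10, 11] has size 4, forcing χ ≥ 4, and the coloring below uses 4 colors, so χ(G) = 4.
A valid 4-coloring: color 1: [11, 12]; color 2: [9, 10]; color 3: [8]; color 4: [7].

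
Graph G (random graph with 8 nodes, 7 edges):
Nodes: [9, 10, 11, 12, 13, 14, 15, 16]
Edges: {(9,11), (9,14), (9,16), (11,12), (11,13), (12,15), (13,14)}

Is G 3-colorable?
A valid 3-coloring: color 1: [10, 11, 14, 15, 16]; color 2: [9, 12, 13].
(χ(G) = 2 ≤ 3.)

Yes, G is 3-colorable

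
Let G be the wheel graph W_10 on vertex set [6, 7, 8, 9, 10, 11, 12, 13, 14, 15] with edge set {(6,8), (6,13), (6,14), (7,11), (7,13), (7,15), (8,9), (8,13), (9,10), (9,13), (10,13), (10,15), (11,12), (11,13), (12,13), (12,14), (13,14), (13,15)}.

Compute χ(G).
χ(G) = 4

Clique number ω(G) = 3 (lower bound: χ ≥ ω).
Odd cycle [8, 6, 14, 12, 11, 7, 15, 10, 9] needs 3 colors (χ ≥ 3).
Vertex 13 is adjacent to every vertex of [6, 7, 8, 9, 10, 11, 12, 14, 15], which already need 3 colors among themselves, so 13 needs a new color (χ ≥ 4).
The coloring below uses 4 colors, so χ(G) = 4.
A valid 4-coloring: color 1: [13]; color 2: [8, 10, 11, 14]; color 3: [6, 7, 9, 12]; color 4: [15].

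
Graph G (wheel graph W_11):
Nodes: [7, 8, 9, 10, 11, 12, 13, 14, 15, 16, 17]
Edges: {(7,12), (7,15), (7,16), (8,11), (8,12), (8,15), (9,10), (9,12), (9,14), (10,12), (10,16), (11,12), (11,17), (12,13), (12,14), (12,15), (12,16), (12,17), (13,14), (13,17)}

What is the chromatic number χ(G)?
Clique number ω(G) = 3 (lower bound: χ ≥ ω).
The clique on [7, 12, 16] has size 3, forcing χ ≥ 3, and the coloring below uses 3 colors, so χ(G) = 3.
A valid 3-coloring: color 1: [12]; color 2: [9, 11, 13, 15, 16]; color 3: [7, 8, 10, 14, 17].

χ(G) = 3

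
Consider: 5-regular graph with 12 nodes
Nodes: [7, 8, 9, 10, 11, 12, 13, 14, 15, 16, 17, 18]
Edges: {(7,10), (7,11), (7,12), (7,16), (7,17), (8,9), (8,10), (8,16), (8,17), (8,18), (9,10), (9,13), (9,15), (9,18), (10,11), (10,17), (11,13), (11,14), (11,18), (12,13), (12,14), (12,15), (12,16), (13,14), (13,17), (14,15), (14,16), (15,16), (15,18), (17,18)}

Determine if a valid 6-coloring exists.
A valid 6-coloring: color 1: [9, 11, 16, 17]; color 2: [7, 8, 13, 15]; color 3: [10, 14, 18]; color 4: [12].
(χ(G) = 4 ≤ 6.)

Yes, G is 6-colorable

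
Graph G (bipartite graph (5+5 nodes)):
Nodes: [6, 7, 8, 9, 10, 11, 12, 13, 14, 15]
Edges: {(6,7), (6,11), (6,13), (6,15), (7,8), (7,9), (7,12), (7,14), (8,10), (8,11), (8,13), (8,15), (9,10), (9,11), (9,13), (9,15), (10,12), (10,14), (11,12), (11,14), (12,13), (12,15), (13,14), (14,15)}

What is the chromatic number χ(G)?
Clique number ω(G) = 2 (lower bound: χ ≥ ω).
The graph is bipartite (no odd cycle), so 2 colors suffice: χ(G) = 2.
A valid 2-coloring: color 1: [6, 8, 9, 12, 14]; color 2: [7, 10, 11, 13, 15].

χ(G) = 2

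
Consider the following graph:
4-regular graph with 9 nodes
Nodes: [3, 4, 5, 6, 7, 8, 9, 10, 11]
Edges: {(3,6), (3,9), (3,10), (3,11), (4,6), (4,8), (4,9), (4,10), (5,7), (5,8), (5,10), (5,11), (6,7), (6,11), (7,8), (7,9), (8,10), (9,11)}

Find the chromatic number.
Clique number ω(G) = 3 (lower bound: χ ≥ ω).
The clique on [3, 9, 11] has size 3, forcing χ ≥ 3, and the coloring below uses 3 colors, so χ(G) = 3.
A valid 3-coloring: color 1: [3, 4, 5]; color 2: [6, 8, 9]; color 3: [7, 10, 11].

χ(G) = 3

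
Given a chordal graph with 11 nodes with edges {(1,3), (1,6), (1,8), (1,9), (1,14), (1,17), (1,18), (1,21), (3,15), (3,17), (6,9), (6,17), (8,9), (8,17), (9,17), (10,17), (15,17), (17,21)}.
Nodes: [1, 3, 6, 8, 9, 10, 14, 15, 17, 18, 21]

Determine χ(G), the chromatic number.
χ(G) = 4

Clique number ω(G) = 4 (lower bound: χ ≥ ω).
The clique on [1, 8, 9, 17] has size 4, forcing χ ≥ 4, and the coloring below uses 4 colors, so χ(G) = 4.
A valid 4-coloring: color 1: [14, 17, 18]; color 2: [1, 10, 15]; color 3: [3, 9, 21]; color 4: [6, 8].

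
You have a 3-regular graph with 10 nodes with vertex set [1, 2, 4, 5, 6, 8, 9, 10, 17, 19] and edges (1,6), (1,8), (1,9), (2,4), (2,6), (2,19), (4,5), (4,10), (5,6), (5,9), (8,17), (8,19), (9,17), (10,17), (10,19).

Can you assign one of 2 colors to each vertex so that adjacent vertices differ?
Odd cycle [8, 1, 6, 5, 4, 10, 17] needs 3 colors (χ ≥ 3).
Hence χ(G) ≥ 3 > 2, so no proper 2-coloring exists.

No, G is not 2-colorable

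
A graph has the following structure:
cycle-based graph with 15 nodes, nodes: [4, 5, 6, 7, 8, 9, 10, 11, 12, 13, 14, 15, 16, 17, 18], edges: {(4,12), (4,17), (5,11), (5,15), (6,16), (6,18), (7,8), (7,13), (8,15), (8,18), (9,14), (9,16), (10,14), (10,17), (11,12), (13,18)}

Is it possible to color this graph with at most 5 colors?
A valid 5-coloring: color 1: [4, 7, 10, 11, 15, 16, 18]; color 2: [5, 6, 8, 9, 12, 13, 17]; color 3: [14].
(χ(G) = 3 ≤ 5.)

Yes, G is 5-colorable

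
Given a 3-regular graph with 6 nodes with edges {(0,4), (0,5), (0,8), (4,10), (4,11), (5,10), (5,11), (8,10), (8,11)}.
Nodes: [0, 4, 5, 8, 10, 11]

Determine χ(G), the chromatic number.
χ(G) = 2

Clique number ω(G) = 2 (lower bound: χ ≥ ω).
The graph is bipartite (no odd cycle), so 2 colors suffice: χ(G) = 2.
A valid 2-coloring: color 1: [0, 10, 11]; color 2: [4, 5, 8].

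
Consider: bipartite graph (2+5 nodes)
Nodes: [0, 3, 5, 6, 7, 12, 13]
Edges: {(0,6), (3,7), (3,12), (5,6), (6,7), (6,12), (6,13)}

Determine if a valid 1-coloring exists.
Edge (3,12) forces its endpoints to differ, so 1 color is not enough.

No, G is not 1-colorable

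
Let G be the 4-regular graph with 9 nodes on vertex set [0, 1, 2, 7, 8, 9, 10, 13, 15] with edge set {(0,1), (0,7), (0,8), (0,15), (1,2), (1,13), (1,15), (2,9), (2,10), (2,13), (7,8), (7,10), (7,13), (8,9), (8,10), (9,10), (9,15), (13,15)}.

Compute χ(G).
χ(G) = 3

Clique number ω(G) = 3 (lower bound: χ ≥ ω).
The clique on [0, 7, 8] has size 3, forcing χ ≥ 3, and the coloring below uses 3 colors, so χ(G) = 3.
A valid 3-coloring: color 1: [0, 10, 13]; color 2: [2, 8, 15]; color 3: [1, 7, 9].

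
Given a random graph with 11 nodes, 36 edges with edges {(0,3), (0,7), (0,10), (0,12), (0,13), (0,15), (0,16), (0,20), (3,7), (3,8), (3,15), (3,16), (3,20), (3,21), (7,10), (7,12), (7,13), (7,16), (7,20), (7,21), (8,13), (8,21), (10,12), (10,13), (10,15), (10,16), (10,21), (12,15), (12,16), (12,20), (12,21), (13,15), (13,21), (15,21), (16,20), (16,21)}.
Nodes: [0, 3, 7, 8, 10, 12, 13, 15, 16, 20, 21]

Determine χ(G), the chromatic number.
Clique number ω(G) = 5 (lower bound: χ ≥ ω).
The clique on [0, 3, 7, 16, 20] has size 5, forcing χ ≥ 5, and the coloring below uses 5 colors, so χ(G) = 5.
A valid 5-coloring: color 1: [0, 21]; color 2: [7, 8, 15]; color 3: [13, 16]; color 4: [3, 12]; color 5: [10, 20].

χ(G) = 5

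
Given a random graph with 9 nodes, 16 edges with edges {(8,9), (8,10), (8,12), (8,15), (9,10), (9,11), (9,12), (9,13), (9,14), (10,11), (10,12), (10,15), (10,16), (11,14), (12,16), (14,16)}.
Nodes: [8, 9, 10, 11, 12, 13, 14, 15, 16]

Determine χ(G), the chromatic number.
Clique number ω(G) = 4 (lower bound: χ ≥ ω).
The clique on [8, 9, 10, 12] has size 4, forcing χ ≥ 4, and the coloring below uses 4 colors, so χ(G) = 4.
A valid 4-coloring: color 1: [9, 15, 16]; color 2: [10, 13, 14]; color 3: [11, 12]; color 4: [8].

χ(G) = 4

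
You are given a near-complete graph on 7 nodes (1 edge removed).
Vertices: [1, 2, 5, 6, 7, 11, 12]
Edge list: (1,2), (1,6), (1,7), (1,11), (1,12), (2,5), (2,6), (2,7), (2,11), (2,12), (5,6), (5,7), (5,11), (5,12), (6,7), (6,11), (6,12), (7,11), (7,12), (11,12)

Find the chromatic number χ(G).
χ(G) = 6

Clique number ω(G) = 6 (lower bound: χ ≥ ω).
The clique on [1, 2, 6, 7, 11, 12] has size 6, forcing χ ≥ 6, and the coloring below uses 6 colors, so χ(G) = 6.
A valid 6-coloring: color 1: [12]; color 2: [2]; color 3: [11]; color 4: [6]; color 5: [7]; color 6: [1, 5].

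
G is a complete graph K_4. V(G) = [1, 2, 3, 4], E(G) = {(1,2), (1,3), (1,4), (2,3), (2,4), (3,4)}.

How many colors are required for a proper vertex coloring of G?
χ(G) = 4

Clique number ω(G) = 4 (lower bound: χ ≥ ω).
The clique on [1, 2, 3, 4] has size 4, forcing χ ≥ 4, and the coloring below uses 4 colors, so χ(G) = 4.
A valid 4-coloring: color 1: [2]; color 2: [1]; color 3: [4]; color 4: [3].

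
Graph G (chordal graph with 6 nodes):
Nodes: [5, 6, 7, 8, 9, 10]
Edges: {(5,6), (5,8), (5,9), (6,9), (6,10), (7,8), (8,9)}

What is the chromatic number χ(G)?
Clique number ω(G) = 3 (lower bound: χ ≥ ω).
The clique on [5, 8, 9] has size 3, forcing χ ≥ 3, and the coloring below uses 3 colors, so χ(G) = 3.
A valid 3-coloring: color 1: [6, 8]; color 2: [7, 9, 10]; color 3: [5].

χ(G) = 3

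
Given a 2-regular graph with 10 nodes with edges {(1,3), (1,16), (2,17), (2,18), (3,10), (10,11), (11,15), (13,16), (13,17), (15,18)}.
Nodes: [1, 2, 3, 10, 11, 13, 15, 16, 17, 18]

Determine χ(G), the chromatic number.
Clique number ω(G) = 2 (lower bound: χ ≥ ω).
The graph is bipartite (no odd cycle), so 2 colors suffice: χ(G) = 2.
A valid 2-coloring: color 1: [3, 11, 16, 17, 18]; color 2: [1, 2, 10, 13, 15].

χ(G) = 2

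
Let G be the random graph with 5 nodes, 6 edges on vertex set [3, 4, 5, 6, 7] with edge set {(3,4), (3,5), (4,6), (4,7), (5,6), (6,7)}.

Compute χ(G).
Clique number ω(G) = 3 (lower bound: χ ≥ ω).
The clique on [4, 6, 7] has size 3, forcing χ ≥ 3, and the coloring below uses 3 colors, so χ(G) = 3.
A valid 3-coloring: color 1: [3, 6]; color 2: [4, 5]; color 3: [7].

χ(G) = 3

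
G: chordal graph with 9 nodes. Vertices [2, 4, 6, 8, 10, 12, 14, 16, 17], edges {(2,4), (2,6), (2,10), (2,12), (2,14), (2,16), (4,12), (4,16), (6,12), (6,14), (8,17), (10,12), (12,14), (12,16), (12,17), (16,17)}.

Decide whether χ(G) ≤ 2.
No, G is not 2-colorable

The clique on vertices [2, 4, 12, 16] has size 4 > 2, so it alone needs 4 colors.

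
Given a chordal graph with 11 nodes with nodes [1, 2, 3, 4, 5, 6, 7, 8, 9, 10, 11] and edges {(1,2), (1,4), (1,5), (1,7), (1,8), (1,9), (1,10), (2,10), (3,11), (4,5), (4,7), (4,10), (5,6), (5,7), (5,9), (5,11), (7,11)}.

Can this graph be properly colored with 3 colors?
No, G is not 3-colorable

The clique on vertices [1, 4, 5, 7] has size 4 > 3, so it alone needs 4 colors.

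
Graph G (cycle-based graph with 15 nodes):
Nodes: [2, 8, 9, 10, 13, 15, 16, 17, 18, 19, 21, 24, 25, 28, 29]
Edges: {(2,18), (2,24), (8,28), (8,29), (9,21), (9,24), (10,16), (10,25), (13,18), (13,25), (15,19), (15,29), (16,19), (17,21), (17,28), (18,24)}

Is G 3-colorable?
A valid 3-coloring: color 1: [10, 13, 19, 21, 24, 28, 29]; color 2: [8, 9, 15, 16, 17, 18, 25]; color 3: [2].
(χ(G) = 3 ≤ 3.)

Yes, G is 3-colorable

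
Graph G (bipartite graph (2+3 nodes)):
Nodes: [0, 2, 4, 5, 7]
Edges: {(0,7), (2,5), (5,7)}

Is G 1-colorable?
Edge (0,7) forces its endpoints to differ, so 1 color is not enough.

No, G is not 1-colorable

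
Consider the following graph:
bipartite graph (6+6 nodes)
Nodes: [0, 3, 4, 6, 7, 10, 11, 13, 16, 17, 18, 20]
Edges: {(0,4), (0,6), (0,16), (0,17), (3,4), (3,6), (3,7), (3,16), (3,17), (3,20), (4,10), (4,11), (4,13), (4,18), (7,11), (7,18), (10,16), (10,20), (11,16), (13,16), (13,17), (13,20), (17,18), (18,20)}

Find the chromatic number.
Clique number ω(G) = 2 (lower bound: χ ≥ ω).
The graph is bipartite (no odd cycle), so 2 colors suffice: χ(G) = 2.
A valid 2-coloring: color 1: [4, 6, 7, 16, 17, 20]; color 2: [0, 3, 10, 11, 13, 18].

χ(G) = 2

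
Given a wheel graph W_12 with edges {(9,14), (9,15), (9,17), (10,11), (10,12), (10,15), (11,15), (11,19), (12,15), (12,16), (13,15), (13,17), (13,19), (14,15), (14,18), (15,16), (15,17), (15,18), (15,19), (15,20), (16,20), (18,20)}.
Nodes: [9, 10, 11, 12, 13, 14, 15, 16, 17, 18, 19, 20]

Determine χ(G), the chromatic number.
χ(G) = 4

Clique number ω(G) = 3 (lower bound: χ ≥ ω).
Odd cycle [18, 20, 16, 12, 10, 11, 19, 13, 17, 9, 14] needs 3 colors (χ ≥ 3).
Vertex 15 is adjacent to every vertex of [9, 10, 11, 12, 13, 14, 16, 17, 18, 19, 20], which already need 3 colors among themselves, so 15 needs a new color (χ ≥ 4).
The coloring below uses 4 colors, so χ(G) = 4.
A valid 4-coloring: color 1: [15]; color 2: [9, 10, 16, 18, 19]; color 3: [11, 12, 13, 14, 20]; color 4: [17].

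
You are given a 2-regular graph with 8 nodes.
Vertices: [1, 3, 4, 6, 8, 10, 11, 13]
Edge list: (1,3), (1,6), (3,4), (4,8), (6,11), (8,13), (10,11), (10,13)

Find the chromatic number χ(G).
Clique number ω(G) = 2 (lower bound: χ ≥ ω).
The graph is bipartite (no odd cycle), so 2 colors suffice: χ(G) = 2.
A valid 2-coloring: color 1: [3, 6, 8, 10]; color 2: [1, 4, 11, 13].

χ(G) = 2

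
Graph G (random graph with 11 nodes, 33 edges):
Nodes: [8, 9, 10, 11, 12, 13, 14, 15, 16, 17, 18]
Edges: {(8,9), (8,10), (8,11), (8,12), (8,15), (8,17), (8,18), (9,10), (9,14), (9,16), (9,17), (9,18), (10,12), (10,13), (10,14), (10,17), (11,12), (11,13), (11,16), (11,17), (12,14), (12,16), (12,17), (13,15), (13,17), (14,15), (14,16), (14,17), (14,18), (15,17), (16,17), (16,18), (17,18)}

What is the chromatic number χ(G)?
Clique number ω(G) = 5 (lower bound: χ ≥ ω).
The clique on [9, 14, 16, 17, 18] has size 5, forcing χ ≥ 5, and the coloring below uses 5 colors, so χ(G) = 5.
A valid 5-coloring: color 1: [17]; color 2: [8, 13, 14]; color 3: [12, 15, 18]; color 4: [10, 16]; color 5: [9, 11].

χ(G) = 5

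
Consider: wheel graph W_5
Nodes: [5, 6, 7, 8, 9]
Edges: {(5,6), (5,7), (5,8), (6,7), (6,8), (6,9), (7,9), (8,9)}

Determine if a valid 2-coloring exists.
No, G is not 2-colorable

The clique on vertices [6, 8, 9] has size 3 > 2, so it alone needs 3 colors.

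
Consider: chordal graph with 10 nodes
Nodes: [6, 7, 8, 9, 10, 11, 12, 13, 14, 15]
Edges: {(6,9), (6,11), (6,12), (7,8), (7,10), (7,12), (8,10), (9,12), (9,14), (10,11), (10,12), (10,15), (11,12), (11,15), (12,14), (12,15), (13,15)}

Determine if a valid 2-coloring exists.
The clique on vertices [10, 11, 12, 15] has size 4 > 2, so it alone needs 4 colors.

No, G is not 2-colorable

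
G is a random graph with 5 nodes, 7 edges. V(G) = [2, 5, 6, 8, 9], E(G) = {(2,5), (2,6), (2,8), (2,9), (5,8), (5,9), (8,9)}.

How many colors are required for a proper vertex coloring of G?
χ(G) = 4

Clique number ω(G) = 4 (lower bound: χ ≥ ω).
The clique on [2, 5, 8, 9] has size 4, forcing χ ≥ 4, and the coloring below uses 4 colors, so χ(G) = 4.
A valid 4-coloring: color 1: [2]; color 2: [6, 9]; color 3: [5]; color 4: [8].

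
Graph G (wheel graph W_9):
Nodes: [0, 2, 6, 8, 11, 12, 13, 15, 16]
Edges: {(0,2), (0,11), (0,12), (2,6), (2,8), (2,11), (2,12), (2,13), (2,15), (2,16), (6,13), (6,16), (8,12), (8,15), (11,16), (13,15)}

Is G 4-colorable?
Yes, G is 4-colorable

A valid 4-coloring: color 1: [2]; color 2: [6, 11, 12, 15]; color 3: [0, 8, 13, 16].
(χ(G) = 3 ≤ 4.)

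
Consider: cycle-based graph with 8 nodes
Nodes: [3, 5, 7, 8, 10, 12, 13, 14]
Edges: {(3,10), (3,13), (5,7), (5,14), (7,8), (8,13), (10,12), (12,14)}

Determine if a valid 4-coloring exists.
Yes, G is 4-colorable

A valid 4-coloring: color 1: [7, 10, 13, 14]; color 2: [3, 5, 8, 12].
(χ(G) = 2 ≤ 4.)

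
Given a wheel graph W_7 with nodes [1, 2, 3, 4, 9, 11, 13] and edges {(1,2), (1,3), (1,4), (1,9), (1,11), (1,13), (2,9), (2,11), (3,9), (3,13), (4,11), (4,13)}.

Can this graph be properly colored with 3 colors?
A valid 3-coloring: color 1: [1]; color 2: [9, 11, 13]; color 3: [2, 3, 4].
(χ(G) = 3 ≤ 3.)

Yes, G is 3-colorable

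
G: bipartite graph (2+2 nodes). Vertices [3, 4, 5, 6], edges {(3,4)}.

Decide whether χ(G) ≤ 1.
Edge (3,4) forces its endpoints to differ, so 1 color is not enough.

No, G is not 1-colorable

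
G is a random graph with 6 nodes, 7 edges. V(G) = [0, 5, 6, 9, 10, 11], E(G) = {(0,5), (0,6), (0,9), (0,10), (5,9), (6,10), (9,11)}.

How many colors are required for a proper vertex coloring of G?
Clique number ω(G) = 3 (lower bound: χ ≥ ω).
The clique on [0, 5, 9] has size 3, forcing χ ≥ 3, and the coloring below uses 3 colors, so χ(G) = 3.
A valid 3-coloring: color 1: [0, 11]; color 2: [6, 9]; color 3: [5, 10].

χ(G) = 3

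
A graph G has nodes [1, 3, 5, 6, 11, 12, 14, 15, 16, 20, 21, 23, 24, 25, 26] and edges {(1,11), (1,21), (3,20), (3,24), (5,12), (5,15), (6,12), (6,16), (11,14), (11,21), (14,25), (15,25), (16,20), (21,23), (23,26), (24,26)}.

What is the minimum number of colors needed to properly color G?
Clique number ω(G) = 3 (lower bound: χ ≥ ω).
The clique on [1, 11, 21] has size 3, forcing χ ≥ 3, and the coloring below uses 3 colors, so χ(G) = 3.
A valid 3-coloring: color 1: [5, 6, 11, 20, 23, 24, 25]; color 2: [3, 12, 14, 15, 16, 21, 26]; color 3: [1].

χ(G) = 3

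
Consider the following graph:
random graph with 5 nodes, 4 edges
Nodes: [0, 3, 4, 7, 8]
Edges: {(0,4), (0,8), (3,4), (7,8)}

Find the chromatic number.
χ(G) = 2

Clique number ω(G) = 2 (lower bound: χ ≥ ω).
The graph is bipartite (no odd cycle), so 2 colors suffice: χ(G) = 2.
A valid 2-coloring: color 1: [4, 8]; color 2: [0, 3, 7].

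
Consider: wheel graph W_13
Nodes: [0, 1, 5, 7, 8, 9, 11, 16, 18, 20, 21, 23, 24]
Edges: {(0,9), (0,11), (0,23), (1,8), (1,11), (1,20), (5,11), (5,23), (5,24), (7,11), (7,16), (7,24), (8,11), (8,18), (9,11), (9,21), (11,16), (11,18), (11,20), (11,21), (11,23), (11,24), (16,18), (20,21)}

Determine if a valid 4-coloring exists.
A valid 4-coloring: color 1: [11]; color 2: [0, 1, 5, 7, 18, 21]; color 3: [8, 9, 16, 20, 23, 24].
(χ(G) = 3 ≤ 4.)

Yes, G is 4-colorable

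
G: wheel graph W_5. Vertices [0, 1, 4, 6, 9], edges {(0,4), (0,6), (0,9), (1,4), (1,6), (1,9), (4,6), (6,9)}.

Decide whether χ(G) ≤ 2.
No, G is not 2-colorable

The clique on vertices [0, 6, 9] has size 3 > 2, so it alone needs 3 colors.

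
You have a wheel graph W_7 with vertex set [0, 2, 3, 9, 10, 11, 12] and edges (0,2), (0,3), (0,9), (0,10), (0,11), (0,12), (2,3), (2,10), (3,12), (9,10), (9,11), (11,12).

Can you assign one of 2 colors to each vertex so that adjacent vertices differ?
No, G is not 2-colorable

The clique on vertices [0, 9, 10] has size 3 > 2, so it alone needs 3 colors.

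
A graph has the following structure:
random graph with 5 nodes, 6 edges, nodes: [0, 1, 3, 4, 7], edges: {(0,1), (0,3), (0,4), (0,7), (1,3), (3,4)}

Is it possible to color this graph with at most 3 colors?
A valid 3-coloring: color 1: [0]; color 2: [3, 7]; color 3: [1, 4].
(χ(G) = 3 ≤ 3.)

Yes, G is 3-colorable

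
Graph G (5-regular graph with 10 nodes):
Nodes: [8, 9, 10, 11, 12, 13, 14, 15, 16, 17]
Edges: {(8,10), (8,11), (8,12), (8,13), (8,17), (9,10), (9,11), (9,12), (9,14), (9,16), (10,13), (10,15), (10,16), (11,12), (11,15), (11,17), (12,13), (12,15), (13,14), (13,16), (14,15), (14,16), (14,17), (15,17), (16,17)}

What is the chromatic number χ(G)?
Clique number ω(G) = 3 (lower bound: χ ≥ ω).
Suppose a proper 3-coloring c exists. The clique [8, 10, 13] takes 3 distinct colors; by symmetry let c(8) = 1, c(10) = 2, c(13) = 3.
- Vertex 12: neighbors [8, 13] already have colors [1, 3] ⇒ c(12) = 2.
- Vertex 11: neighbors [8, 12] already have colors [1, 2] ⇒ c(11) = 3.
- Vertex 16: neighbors [10, 13] already have colors [2, 3] ⇒ c(16) = 1.
- Vertex 9: neighbors [16, 10, 11] already have colors [1, 2, 3] — all 3 colors blocked. Contradiction.
The forced assignments end in a contradiction, so G has no proper 3-coloring (χ ≥ 4).
The coloring below uses 4 colors, so χ(G) = 4.
A valid 4-coloring: color 1: [10, 11, 14]; color 2: [9, 13, 17]; color 3: [8, 15, 16]; color 4: [12].

χ(G) = 4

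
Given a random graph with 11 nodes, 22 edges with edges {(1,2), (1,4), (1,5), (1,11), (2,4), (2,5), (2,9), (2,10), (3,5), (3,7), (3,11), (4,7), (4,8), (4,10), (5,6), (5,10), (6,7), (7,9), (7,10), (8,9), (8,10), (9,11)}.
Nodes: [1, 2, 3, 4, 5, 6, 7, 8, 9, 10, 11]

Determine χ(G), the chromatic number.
χ(G) = 3

Clique number ω(G) = 3 (lower bound: χ ≥ ω).
The clique on [1, 2, 4] has size 3, forcing χ ≥ 3, and the coloring below uses 3 colors, so χ(G) = 3.
A valid 3-coloring: color 1: [2, 7, 8, 11]; color 2: [1, 3, 6, 9, 10]; color 3: [4, 5].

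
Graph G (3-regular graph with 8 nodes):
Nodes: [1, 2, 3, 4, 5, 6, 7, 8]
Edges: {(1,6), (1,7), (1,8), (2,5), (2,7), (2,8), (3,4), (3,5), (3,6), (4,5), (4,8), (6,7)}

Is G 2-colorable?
No, G is not 2-colorable

The clique on vertices [1, 6, 7] has size 3 > 2, so it alone needs 3 colors.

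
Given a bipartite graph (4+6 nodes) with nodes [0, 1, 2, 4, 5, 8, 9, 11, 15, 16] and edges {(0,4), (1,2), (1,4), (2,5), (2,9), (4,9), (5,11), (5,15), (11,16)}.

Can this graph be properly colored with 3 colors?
A valid 3-coloring: color 1: [2, 4, 8, 11, 15]; color 2: [0, 1, 5, 9, 16].
(χ(G) = 2 ≤ 3.)

Yes, G is 3-colorable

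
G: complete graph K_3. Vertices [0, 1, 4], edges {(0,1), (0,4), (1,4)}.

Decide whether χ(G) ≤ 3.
A valid 3-coloring: color 1: [4]; color 2: [0]; color 3: [1].
(χ(G) = 3 ≤ 3.)

Yes, G is 3-colorable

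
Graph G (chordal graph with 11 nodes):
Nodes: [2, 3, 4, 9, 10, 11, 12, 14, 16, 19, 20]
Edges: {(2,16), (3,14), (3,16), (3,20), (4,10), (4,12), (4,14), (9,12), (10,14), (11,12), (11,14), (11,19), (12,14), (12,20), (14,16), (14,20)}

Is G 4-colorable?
A valid 4-coloring: color 1: [2, 9, 14, 19]; color 2: [3, 10, 12]; color 3: [4, 11, 16, 20].
(χ(G) = 3 ≤ 4.)

Yes, G is 4-colorable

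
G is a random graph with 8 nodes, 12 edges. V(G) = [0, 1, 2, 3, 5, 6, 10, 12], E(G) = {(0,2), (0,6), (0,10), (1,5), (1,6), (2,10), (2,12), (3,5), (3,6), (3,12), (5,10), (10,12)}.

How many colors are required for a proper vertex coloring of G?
Clique number ω(G) = 3 (lower bound: χ ≥ ω).
The clique on [0, 2, 10] has size 3, forcing χ ≥ 3, and the coloring below uses 3 colors, so χ(G) = 3.
A valid 3-coloring: color 1: [6, 10]; color 2: [0, 5, 12]; color 3: [1, 2, 3].

χ(G) = 3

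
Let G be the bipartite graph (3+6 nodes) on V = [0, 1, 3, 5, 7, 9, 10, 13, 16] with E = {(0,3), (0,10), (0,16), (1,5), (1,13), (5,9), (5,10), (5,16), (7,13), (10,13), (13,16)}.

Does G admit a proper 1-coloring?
No, G is not 1-colorable

Edge (0,16) forces its endpoints to differ, so 1 color is not enough.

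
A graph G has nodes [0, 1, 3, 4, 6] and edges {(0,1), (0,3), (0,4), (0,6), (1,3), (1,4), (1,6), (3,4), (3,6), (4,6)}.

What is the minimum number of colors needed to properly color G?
χ(G) = 5

Clique number ω(G) = 5 (lower bound: χ ≥ ω).
The clique on [0, 1, 3, 4, 6] has size 5, forcing χ ≥ 5, and the coloring below uses 5 colors, so χ(G) = 5.
A valid 5-coloring: color 1: [3]; color 2: [0]; color 3: [4]; color 4: [6]; color 5: [1].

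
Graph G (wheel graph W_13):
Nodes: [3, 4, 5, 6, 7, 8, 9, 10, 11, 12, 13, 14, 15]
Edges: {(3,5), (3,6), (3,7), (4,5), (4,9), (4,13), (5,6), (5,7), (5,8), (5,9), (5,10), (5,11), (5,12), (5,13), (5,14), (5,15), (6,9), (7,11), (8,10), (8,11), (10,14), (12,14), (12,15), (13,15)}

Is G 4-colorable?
A valid 4-coloring: color 1: [5]; color 2: [3, 9, 10, 11, 12, 13]; color 3: [4, 6, 7, 8, 14, 15].
(χ(G) = 3 ≤ 4.)

Yes, G is 4-colorable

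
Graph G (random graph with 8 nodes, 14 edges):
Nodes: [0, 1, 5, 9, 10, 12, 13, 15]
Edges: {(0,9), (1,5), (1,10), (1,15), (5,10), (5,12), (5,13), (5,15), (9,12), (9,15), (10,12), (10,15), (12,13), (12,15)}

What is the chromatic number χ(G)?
χ(G) = 4

Clique number ω(G) = 4 (lower bound: χ ≥ ω).
The clique on [1, 5, 10, 15] has size 4, forcing χ ≥ 4, and the coloring below uses 4 colors, so χ(G) = 4.
A valid 4-coloring: color 1: [0, 1, 12]; color 2: [13, 15]; color 3: [5, 9]; color 4: [10].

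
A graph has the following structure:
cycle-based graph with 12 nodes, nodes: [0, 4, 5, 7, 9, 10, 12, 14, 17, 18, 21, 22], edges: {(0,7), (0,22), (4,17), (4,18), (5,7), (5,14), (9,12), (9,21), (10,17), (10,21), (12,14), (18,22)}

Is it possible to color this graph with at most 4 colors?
A valid 4-coloring: color 1: [0, 5, 12, 17, 18, 21]; color 2: [4, 7, 9, 10, 14, 22].
(χ(G) = 2 ≤ 4.)

Yes, G is 4-colorable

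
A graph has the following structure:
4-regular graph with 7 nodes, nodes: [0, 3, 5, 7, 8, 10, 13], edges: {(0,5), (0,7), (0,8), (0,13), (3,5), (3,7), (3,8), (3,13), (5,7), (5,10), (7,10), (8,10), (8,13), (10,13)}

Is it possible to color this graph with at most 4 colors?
Yes, G is 4-colorable

A valid 4-coloring: color 1: [5, 8]; color 2: [7, 13]; color 3: [0, 3, 10].
(χ(G) = 3 ≤ 4.)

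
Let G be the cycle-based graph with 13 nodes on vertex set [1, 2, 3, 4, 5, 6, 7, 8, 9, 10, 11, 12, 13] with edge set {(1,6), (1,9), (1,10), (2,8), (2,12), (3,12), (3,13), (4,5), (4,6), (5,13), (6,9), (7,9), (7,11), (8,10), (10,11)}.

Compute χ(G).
χ(G) = 3

Clique number ω(G) = 3 (lower bound: χ ≥ ω).
The clique on [1, 6, 9] has size 3, forcing χ ≥ 3, and the coloring below uses 3 colors, so χ(G) = 3.
A valid 3-coloring: color 1: [2, 3, 5, 9, 10]; color 2: [1, 4, 8, 11, 12, 13]; color 3: [6, 7].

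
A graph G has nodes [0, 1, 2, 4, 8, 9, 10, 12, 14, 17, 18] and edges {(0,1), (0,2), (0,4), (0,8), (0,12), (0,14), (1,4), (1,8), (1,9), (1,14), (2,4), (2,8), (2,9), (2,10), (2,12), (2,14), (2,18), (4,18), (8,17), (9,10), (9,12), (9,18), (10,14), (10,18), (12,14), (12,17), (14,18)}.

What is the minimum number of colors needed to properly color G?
χ(G) = 4

Clique number ω(G) = 4 (lower bound: χ ≥ ω).
The clique on [0, 2, 12, 14] has size 4, forcing χ ≥ 4, and the coloring below uses 4 colors, so χ(G) = 4.
A valid 4-coloring: color 1: [1, 2, 17]; color 2: [4, 8, 9, 14]; color 3: [0, 18]; color 4: [10, 12].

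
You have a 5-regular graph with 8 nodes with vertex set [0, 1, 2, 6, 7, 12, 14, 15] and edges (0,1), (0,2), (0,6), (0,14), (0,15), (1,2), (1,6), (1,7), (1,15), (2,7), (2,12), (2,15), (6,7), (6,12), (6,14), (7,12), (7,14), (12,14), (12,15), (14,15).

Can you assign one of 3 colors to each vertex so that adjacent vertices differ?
No, G is not 3-colorable

The clique on vertices [0, 1, 2, 15] has size 4 > 3, so it alone needs 4 colors.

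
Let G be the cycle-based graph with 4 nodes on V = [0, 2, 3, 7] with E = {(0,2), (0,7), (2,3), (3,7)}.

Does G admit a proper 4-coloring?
Yes, G is 4-colorable

A valid 4-coloring: color 1: [0, 3]; color 2: [2, 7].
(χ(G) = 2 ≤ 4.)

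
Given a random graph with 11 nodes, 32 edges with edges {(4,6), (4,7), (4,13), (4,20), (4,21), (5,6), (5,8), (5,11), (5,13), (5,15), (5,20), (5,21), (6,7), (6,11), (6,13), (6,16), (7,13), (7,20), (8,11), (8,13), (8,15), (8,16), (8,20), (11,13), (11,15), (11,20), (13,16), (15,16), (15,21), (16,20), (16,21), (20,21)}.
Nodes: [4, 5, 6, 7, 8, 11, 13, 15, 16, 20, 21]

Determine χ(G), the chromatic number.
χ(G) = 4

Clique number ω(G) = 4 (lower bound: χ ≥ ω).
The clique on [4, 6, 7, 13] has size 4, forcing χ ≥ 4, and the coloring below uses 4 colors, so χ(G) = 4.
A valid 4-coloring: color 1: [5, 7, 16]; color 2: [13, 15, 20]; color 3: [6, 8, 21]; color 4: [4, 11].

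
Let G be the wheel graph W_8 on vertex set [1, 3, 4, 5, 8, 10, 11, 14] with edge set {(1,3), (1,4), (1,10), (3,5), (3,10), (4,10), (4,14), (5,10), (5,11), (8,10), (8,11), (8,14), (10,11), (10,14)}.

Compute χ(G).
Clique number ω(G) = 3 (lower bound: χ ≥ ω).
Odd cycle [5, 3, 1, 4, 14, 8, 11] needs 3 colors (χ ≥ 3).
Vertex 10 is adjacent to every vertex of [1, 3, 4, 5, 8, 11, 14], which already need 3 colors among themselves, so 10 needs a new color (χ ≥ 4).
The coloring below uses 4 colors, so χ(G) = 4.
A valid 4-coloring: color 1: [10]; color 2: [1, 5, 8]; color 3: [3, 4, 11]; color 4: [14].

χ(G) = 4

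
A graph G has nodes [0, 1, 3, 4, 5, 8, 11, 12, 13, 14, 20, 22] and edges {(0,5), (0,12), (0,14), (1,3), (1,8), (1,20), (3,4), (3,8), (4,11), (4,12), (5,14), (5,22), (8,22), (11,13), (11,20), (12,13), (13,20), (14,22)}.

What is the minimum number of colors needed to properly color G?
Clique number ω(G) = 3 (lower bound: χ ≥ ω).
The clique on [0, 5, 14] has size 3, forcing χ ≥ 3, and the coloring below uses 3 colors, so χ(G) = 3.
A valid 3-coloring: color 1: [1, 5, 11, 12]; color 2: [0, 3, 20, 22]; color 3: [4, 8, 13, 14].

χ(G) = 3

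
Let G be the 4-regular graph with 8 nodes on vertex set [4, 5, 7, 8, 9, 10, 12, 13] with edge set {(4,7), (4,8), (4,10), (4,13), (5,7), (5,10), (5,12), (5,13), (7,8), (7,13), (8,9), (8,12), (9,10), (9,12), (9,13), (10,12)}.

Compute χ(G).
Clique number ω(G) = 3 (lower bound: χ ≥ ω).
The clique on [8, 9, 12] has size 3, forcing χ ≥ 3, and the coloring below uses 3 colors, so χ(G) = 3.
A valid 3-coloring: color 1: [8, 10, 13]; color 2: [4, 5, 9]; color 3: [7, 12].

χ(G) = 3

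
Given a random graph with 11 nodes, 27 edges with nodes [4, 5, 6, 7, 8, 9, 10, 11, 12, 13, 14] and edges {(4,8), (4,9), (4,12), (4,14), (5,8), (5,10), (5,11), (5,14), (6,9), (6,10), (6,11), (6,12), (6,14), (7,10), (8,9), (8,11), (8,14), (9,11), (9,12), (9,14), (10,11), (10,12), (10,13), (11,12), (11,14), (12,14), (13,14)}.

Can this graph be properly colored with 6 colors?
Yes, G is 6-colorable

A valid 6-coloring: color 1: [10, 14]; color 2: [4, 7, 11, 13]; color 3: [5, 9]; color 4: [8, 12]; color 5: [6].
(χ(G) = 5 ≤ 6.)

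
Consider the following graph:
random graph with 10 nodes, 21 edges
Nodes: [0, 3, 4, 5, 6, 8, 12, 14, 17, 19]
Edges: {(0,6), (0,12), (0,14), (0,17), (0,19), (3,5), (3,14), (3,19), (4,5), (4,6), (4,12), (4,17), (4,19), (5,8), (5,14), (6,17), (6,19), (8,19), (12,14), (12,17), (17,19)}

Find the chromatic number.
Clique number ω(G) = 4 (lower bound: χ ≥ ω).
The clique on [0, 6, 17, 19] has size 4, forcing χ ≥ 4, and the coloring below uses 4 colors, so χ(G) = 4.
A valid 4-coloring: color 1: [5, 12, 19]; color 2: [8, 14, 17]; color 3: [0, 3, 4]; color 4: [6].

χ(G) = 4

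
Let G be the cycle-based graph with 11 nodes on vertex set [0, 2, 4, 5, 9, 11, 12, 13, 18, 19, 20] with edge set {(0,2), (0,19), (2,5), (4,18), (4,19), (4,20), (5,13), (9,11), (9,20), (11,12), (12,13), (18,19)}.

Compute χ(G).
Clique number ω(G) = 3 (lower bound: χ ≥ ω).
The clique on [4, 18, 19] has size 3, forcing χ ≥ 3, and the coloring below uses 3 colors, so χ(G) = 3.
A valid 3-coloring: color 1: [2, 11, 13, 19, 20]; color 2: [0, 4, 5, 9, 12]; color 3: [18].

χ(G) = 3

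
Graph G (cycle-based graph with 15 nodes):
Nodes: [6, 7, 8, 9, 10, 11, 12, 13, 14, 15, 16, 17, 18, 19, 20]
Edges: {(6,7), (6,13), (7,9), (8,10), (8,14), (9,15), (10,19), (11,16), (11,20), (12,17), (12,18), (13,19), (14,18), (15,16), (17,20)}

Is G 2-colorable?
No, G is not 2-colorable

Odd cycle [16, 11, 20, 17, 12, 18, 14, 8, 10, 19, 13, 6, 7, 9, 15] needs 3 colors (χ ≥ 3).
Hence χ(G) ≥ 3 > 2, so no proper 2-coloring exists.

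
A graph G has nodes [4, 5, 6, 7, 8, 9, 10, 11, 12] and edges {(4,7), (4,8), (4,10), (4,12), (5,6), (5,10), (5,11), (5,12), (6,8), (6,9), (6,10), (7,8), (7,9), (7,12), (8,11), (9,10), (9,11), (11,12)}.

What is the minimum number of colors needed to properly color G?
χ(G) = 3

Clique number ω(G) = 3 (lower bound: χ ≥ ω).
The clique on [4, 7, 8] has size 3, forcing χ ≥ 3, and the coloring below uses 3 colors, so χ(G) = 3.
A valid 3-coloring: color 1: [8, 10, 12]; color 2: [6, 7, 11]; color 3: [4, 5, 9].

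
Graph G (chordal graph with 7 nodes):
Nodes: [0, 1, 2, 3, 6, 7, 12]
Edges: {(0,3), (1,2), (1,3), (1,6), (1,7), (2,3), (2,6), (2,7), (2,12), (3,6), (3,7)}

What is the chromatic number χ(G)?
χ(G) = 4

Clique number ω(G) = 4 (lower bound: χ ≥ ω).
The clique on [1, 2, 3, 6] has size 4, forcing χ ≥ 4, and the coloring below uses 4 colors, so χ(G) = 4.
A valid 4-coloring: color 1: [0, 2]; color 2: [3, 12]; color 3: [1]; color 4: [6, 7].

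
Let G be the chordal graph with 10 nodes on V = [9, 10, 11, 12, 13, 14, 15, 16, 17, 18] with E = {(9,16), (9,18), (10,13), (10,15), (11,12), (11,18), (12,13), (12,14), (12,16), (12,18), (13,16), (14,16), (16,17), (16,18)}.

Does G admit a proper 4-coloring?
A valid 4-coloring: color 1: [10, 11, 16]; color 2: [9, 12, 15, 17]; color 3: [13, 14, 18].
(χ(G) = 3 ≤ 4.)

Yes, G is 4-colorable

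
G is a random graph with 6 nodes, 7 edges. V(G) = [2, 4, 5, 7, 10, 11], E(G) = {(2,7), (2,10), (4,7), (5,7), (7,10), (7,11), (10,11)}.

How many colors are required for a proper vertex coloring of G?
Clique number ω(G) = 3 (lower bound: χ ≥ ω).
The clique on [2, 7, 10] has size 3, forcing χ ≥ 3, and the coloring below uses 3 colors, so χ(G) = 3.
A valid 3-coloring: color 1: [7]; color 2: [4, 5, 10]; color 3: [2, 11].

χ(G) = 3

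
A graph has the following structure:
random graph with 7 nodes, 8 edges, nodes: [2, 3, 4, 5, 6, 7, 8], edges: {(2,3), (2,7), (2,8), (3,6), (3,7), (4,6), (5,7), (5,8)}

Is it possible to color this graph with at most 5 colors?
Yes, G is 5-colorable

A valid 5-coloring: color 1: [3, 4, 5]; color 2: [2, 6]; color 3: [7, 8].
(χ(G) = 3 ≤ 5.)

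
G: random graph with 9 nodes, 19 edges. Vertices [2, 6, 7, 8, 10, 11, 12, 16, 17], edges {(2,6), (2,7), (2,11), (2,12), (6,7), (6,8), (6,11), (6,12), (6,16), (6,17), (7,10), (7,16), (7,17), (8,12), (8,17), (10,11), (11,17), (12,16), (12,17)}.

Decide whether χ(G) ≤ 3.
No, G is not 3-colorable

The clique on vertices [6, 8, 12, 17] has size 4 > 3, so it alone needs 4 colors.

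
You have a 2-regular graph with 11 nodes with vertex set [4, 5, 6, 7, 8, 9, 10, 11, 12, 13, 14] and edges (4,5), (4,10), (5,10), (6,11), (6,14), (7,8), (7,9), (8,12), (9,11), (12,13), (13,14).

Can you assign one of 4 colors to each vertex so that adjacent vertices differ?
A valid 4-coloring: color 1: [6, 8, 9, 10, 13]; color 2: [5, 7, 11, 12, 14]; color 3: [4].
(χ(G) = 3 ≤ 4.)

Yes, G is 4-colorable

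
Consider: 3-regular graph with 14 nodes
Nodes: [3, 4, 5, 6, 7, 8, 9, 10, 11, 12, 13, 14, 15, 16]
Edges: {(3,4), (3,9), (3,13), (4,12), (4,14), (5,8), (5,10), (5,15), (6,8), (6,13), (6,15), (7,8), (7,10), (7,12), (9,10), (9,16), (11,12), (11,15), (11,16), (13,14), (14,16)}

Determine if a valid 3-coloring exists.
Yes, G is 3-colorable

A valid 3-coloring: color 1: [4, 8, 10, 13, 15, 16]; color 2: [5, 6, 7, 9, 11, 14]; color 3: [3, 12].
(χ(G) = 3 ≤ 3.)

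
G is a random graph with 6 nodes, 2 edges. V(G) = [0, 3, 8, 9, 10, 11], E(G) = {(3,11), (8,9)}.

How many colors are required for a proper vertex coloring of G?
χ(G) = 2

Clique number ω(G) = 2 (lower bound: χ ≥ ω).
The graph is bipartite (no odd cycle), so 2 colors suffice: χ(G) = 2.
A valid 2-coloring: color 1: [0, 3, 9, 10]; color 2: [8, 11].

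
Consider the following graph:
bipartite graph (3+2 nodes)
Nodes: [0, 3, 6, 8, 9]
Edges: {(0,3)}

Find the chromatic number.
Clique number ω(G) = 2 (lower bound: χ ≥ ω).
The graph is bipartite (no odd cycle), so 2 colors suffice: χ(G) = 2.
A valid 2-coloring: color 1: [3, 6, 8, 9]; color 2: [0].

χ(G) = 2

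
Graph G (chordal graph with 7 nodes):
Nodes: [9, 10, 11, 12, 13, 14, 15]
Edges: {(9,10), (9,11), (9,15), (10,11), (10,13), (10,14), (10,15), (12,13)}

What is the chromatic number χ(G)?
χ(G) = 3

Clique number ω(G) = 3 (lower bound: χ ≥ ω).
The clique on [9, 10, 11] has size 3, forcing χ ≥ 3, and the coloring below uses 3 colors, so χ(G) = 3.
A valid 3-coloring: color 1: [10, 12]; color 2: [9, 13, 14]; color 3: [11, 15].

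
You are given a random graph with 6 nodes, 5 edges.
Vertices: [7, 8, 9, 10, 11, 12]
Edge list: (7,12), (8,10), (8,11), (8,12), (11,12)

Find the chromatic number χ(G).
Clique number ω(G) = 3 (lower bound: χ ≥ ω).
The clique on [8, 11, 12] has size 3, forcing χ ≥ 3, and the coloring below uses 3 colors, so χ(G) = 3.
A valid 3-coloring: color 1: [7, 8, 9]; color 2: [10, 12]; color 3: [11].

χ(G) = 3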